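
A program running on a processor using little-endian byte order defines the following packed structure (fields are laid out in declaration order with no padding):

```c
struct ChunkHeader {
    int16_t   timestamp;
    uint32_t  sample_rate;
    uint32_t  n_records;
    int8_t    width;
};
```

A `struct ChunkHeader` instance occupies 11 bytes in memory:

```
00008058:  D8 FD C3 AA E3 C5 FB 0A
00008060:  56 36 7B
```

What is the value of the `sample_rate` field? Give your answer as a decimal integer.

`sample_rate` follows `timestamp` (2 bytes), so it starts at byte offset 2 and occupies 4 bytes.
Bytes at offsets 2..5: C3 AA E3 C5.
Little-endian stores the least-significant byte at the lowest address.
Reassemble most-significant byte first: C5 E3 AA C3 → 0xC5E3AAC3.
0xC5E3AAC3 = 3320031939.

3320031939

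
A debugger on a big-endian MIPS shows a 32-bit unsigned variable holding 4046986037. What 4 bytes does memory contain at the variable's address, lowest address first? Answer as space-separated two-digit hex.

F1 38 1B 35

4046986037 in hexadecimal, padded to 32 bits, is 0xF1381B35.
Split into bytes (most-significant first): F1 38 1B 35.
Big-endian: lowest address holds the most-significant byte.
So the memory order matches the most-significant-first order: F1 38 1B 35.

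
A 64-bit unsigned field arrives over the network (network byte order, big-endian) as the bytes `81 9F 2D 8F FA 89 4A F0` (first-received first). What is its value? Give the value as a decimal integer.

In big-endian order the high byte comes first in memory.
The bytes are already most-significant first: 0x819F2D8FFA894AF0.
0x819F2D8FFA894AF0 = 9340234248596572912.

9340234248596572912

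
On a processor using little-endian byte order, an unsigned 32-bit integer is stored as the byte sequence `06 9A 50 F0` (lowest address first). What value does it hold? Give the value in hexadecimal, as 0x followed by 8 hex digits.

In little-endian order the low byte comes first in memory.
Reassemble most-significant byte first: F0 50 9A 06 → 0xF0509A06.

0xF0509A06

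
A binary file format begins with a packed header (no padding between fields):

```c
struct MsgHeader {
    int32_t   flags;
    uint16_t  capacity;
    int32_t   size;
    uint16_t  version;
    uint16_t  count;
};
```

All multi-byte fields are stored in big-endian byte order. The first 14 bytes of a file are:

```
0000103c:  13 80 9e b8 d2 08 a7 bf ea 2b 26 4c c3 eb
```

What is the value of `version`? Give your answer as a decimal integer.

9804

`version` follows `flags` (4 B), `capacity` (2 B), `size` (4 B), so it starts at offset 4 + 2 + 4 = 10 and occupies 2 bytes.
Bytes at offsets 10..11: 26 4C.
Big-endian stores the most-significant byte at the lowest address.
The bytes are already most-significant first: 0x264C.
0x264C = 9804.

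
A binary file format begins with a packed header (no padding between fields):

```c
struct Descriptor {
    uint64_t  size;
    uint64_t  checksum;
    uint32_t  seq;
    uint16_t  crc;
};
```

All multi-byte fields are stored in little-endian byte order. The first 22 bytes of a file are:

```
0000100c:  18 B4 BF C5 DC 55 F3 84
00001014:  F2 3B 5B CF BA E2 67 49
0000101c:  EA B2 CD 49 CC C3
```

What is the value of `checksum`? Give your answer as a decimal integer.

5289445579340594162

`checksum` follows `size` (8 bytes), so it starts at byte offset 8 and occupies 8 bytes.
Bytes at offsets 8..15: F2 3B 5B CF BA E2 67 49.
Little-endian: lowest address holds the least-significant byte.
Reassemble most-significant byte first: 49 67 E2 BA CF 5B 3B F2 → 0x4967E2BACF5B3BF2.
0x4967E2BACF5B3BF2 = 5289445579340594162.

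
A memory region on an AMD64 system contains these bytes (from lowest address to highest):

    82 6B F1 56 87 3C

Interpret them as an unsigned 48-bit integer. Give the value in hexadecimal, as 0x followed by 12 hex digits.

0x3C8756F16B82

Little-endian stores the least-significant byte at the lowest address.
Reassemble most-significant byte first: 3C 87 56 F1 6B 82 → 0x3C8756F16B82.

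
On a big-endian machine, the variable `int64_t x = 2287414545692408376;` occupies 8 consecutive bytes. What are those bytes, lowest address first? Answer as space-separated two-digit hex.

1F BE 87 68 FA 0E BA 38

2287414545692408376 in hexadecimal, padded to 64 bits, is 0x1FBE8768FA0EBA38.
Split into bytes (most-significant first): 1F BE 87 68 FA 0E BA 38.
Big-endian stores the most-significant byte at the lowest address.
So the memory order matches the most-significant-first order: 1F BE 87 68 FA 0E BA 38.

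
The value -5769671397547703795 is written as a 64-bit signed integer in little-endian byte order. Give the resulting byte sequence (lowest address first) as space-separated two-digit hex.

Two's complement of -5769671397547703795 in 64 bits: 5769671397547703795 = 0x5011FD91298FFDF3; invert → 0xAFEE026ED670020C; add 1 → 0xAFEE026ED670020D.
Split into bytes (most-significant first): AF EE 02 6E D6 70 02 0D.
In little-endian order the low byte comes first in memory.
So at ascending addresses the bytes are 0D 02 70 D6 6E 02 EE AF.

0D 02 70 D6 6E 02 EE AF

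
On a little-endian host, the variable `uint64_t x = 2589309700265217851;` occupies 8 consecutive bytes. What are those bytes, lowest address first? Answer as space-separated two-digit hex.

2589309700265217851 in hexadecimal, padded to 64 bits, is 0x23EF137421C80F3B.
Split into bytes (most-significant first): 23 EF 13 74 21 C8 0F 3B.
In little-endian order the low byte comes first in memory.
So at ascending addresses the bytes are 3B 0F C8 21 74 13 EF 23.

3B 0F C8 21 74 13 EF 23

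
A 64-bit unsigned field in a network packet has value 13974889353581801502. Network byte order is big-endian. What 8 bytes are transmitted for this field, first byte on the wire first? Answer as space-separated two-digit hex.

13974889353581801502 in hexadecimal, padded to 64 bits, is 0xC1F0C7D32FA1B01E.
Split into bytes (most-significant first): C1 F0 C7 D3 2F A1 B0 1E.
Big-endian stores the most-significant byte at the lowest address.
So the memory order matches the most-significant-first order: C1 F0 C7 D3 2F A1 B0 1E.

C1 F0 C7 D3 2F A1 B0 1E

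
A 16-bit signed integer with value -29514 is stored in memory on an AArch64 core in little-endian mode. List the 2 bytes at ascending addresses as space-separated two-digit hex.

B6 8C

Two's complement of -29514 in 16 bits: 29514 = 0x734A; invert → 0x8CB5; add 1 → 0x8CB6.
Split into bytes (most-significant first): 8C B6.
Little-endian stores the least-significant byte at the lowest address.
So at ascending addresses the bytes are B6 8C.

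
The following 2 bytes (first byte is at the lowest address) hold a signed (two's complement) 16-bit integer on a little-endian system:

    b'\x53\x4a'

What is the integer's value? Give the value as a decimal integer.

19027

Little-endian: lowest address holds the least-significant byte.
Reassemble most-significant byte first: 4A 53 → 0x4A53.
0x4A53 = 19027.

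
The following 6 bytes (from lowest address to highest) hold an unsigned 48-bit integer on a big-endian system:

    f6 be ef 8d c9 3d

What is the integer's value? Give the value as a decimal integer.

271299923265853

In big-endian order the high byte comes first in memory.
The bytes are already most-significant first: 0xF6BEEF8DC93D.
0xF6BEEF8DC93D = 271299923265853.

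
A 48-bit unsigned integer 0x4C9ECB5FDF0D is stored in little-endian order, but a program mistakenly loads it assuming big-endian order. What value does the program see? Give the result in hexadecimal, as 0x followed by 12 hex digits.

Stored little-endian, the bytes at ascending addresses are 0D DF 5F CB 9E 4C.
Read back as big-endian, the last byte is least significant, giving 0x0DDF5FCB9E4C.

0x0DDF5FCB9E4C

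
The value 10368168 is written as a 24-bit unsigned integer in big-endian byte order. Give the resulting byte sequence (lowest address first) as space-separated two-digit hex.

10368168 in hexadecimal, padded to 24 bits, is 0x9E34A8.
Split into bytes (most-significant first): 9E 34 A8.
In big-endian order the high byte comes first in memory.
So the memory order matches the most-significant-first order: 9E 34 A8.

9E 34 A8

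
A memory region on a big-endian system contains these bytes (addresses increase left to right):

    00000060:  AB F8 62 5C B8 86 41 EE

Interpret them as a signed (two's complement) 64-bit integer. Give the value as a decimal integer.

-6054981548627312146

Big-endian stores the most-significant byte at the lowest address.
The bytes are already most-significant first: 0xABF8625CB88641EE.
Top bit is set, so as a signed 64-bit value this is 0xABF8625CB88641EE − 2^64 = -6054981548627312146.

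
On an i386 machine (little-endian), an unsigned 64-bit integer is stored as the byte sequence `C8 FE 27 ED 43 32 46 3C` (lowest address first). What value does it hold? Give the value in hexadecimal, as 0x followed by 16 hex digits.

Little-endian: lowest address holds the least-significant byte.
Reassemble most-significant byte first: 3C 46 32 43 ED 27 FE C8 → 0x3C463243ED27FEC8.

0x3C463243ED27FEC8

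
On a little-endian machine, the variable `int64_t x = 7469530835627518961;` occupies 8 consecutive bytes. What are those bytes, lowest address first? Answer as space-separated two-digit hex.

F1 AB 67 40 B8 1A A9 67

7469530835627518961 in hexadecimal, padded to 64 bits, is 0x67A91AB84067ABF1.
Split into bytes (most-significant first): 67 A9 1A B8 40 67 AB F1.
In little-endian order the low byte comes first in memory.
So at ascending addresses the bytes are F1 AB 67 40 B8 1A A9 67.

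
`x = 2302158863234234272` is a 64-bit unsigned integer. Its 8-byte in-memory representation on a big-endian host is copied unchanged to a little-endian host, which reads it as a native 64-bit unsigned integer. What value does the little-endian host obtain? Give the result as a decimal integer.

11598906402129179167

2302158863234234272 in 64-bit hexadecimal is 0x1FF2E949EB97F7A0.
Stored big-endian, the bytes at ascending addresses are 1F F2 E9 49 EB 97 F7 A0.
Read back as little-endian, the first byte is least significant, giving 0xA0F797EB49E9F21F.
0xA0F797EB49E9F21F = 11598906402129179167.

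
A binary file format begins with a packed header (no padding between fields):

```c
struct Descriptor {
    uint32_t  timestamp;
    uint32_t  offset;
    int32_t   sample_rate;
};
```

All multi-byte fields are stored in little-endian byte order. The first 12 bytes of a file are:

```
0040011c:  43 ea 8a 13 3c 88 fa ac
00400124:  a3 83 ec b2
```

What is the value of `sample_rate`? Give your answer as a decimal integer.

`sample_rate` follows `timestamp` (4 B), `offset` (4 B), so it starts at offset 4 + 4 = 8 and occupies 4 bytes.
Bytes at offsets 8..11: A3 83 EC B2.
In little-endian order the low byte comes first in memory.
Reassemble most-significant byte first: B2 EC 83 A3 → 0xB2EC83A3.
Top bit is set, so as a signed 32-bit value this is 0xB2EC83A3 − 2^32 = -1293122653.

-1293122653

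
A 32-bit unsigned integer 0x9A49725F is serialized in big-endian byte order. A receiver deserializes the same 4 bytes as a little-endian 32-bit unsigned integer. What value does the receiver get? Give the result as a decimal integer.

1601325466

Stored big-endian, the bytes at ascending addresses are 9A 49 72 5F.
Read back as little-endian, the first byte is least significant, giving 0x5F72499A.
0x5F72499A = 1601325466.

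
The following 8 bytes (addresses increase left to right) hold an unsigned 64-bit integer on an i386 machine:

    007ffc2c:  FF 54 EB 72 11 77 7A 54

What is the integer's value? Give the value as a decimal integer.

Little-endian stores the least-significant byte at the lowest address.
Reassemble most-significant byte first: 54 7A 77 11 72 EB 54 FF → 0x547A771172EB54FF.
0x547A771172EB54FF = 6087308763170821375.

6087308763170821375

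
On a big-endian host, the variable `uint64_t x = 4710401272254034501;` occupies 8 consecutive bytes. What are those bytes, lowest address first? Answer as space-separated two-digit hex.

4710401272254034501 in hexadecimal, padded to 64 bits, is 0x415EB500163FF245.
Split into bytes (most-significant first): 41 5E B5 00 16 3F F2 45.
Big-endian stores the most-significant byte at the lowest address.
So the memory order matches the most-significant-first order: 41 5E B5 00 16 3F F2 45.

41 5E B5 00 16 3F F2 45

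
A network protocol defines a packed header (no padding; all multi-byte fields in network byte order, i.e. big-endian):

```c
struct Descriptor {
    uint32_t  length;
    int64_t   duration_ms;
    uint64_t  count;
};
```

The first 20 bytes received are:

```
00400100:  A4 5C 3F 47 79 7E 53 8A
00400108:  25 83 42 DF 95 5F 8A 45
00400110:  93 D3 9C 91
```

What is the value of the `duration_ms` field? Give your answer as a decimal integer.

`duration_ms` follows `length` (4 bytes), so it starts at byte offset 4 and occupies 8 bytes.
Bytes at offsets 4..11: 79 7E 53 8A 25 83 42 DF.
Big-endian: lowest address holds the most-significant byte.
The bytes are already most-significant first: 0x797E538A258342DF.
0x797E538A258342DF = 8754526578454774495.

8754526578454774495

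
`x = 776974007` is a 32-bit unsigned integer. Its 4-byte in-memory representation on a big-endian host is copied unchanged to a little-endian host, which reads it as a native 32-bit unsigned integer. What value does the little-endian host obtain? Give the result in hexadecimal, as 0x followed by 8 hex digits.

776974007 in 32-bit hexadecimal is 0x2E4FAEB7.
Stored big-endian, the bytes at ascending addresses are 2E 4F AE B7.
Read back as little-endian, the first byte is least significant, giving 0xB7AE4F2E.

0xB7AE4F2E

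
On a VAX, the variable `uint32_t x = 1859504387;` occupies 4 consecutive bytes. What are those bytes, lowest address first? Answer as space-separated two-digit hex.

03 C9 D5 6E

1859504387 in hexadecimal, padded to 32 bits, is 0x6ED5C903.
Split into bytes (most-significant first): 6E D5 C9 03.
In little-endian order the low byte comes first in memory.
So at ascending addresses the bytes are 03 C9 D5 6E.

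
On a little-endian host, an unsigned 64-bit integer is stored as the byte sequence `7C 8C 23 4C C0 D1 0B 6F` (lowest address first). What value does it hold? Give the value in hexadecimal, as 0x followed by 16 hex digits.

Little-endian stores the least-significant byte at the lowest address.
Reassemble most-significant byte first: 6F 0B D1 C0 4C 23 8C 7C → 0x6F0BD1C04C238C7C.

0x6F0BD1C04C238C7C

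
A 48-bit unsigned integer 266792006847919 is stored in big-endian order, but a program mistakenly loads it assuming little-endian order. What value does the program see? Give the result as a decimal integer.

266792006847919 in 48-bit hexadecimal is 0xF2A55ACC0DAF.
Stored big-endian, the bytes at ascending addresses are F2 A5 5A CC 0D AF.
Read back as little-endian, the first byte is least significant, giving 0xAF0DCC5AA5F2.
0xAF0DCC5AA5F2 = 192473797928434.

192473797928434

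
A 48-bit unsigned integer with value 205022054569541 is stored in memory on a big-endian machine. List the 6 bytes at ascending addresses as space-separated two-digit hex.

205022054569541 in hexadecimal, padded to 48 bits, is 0xBA776ABBD645.
Split into bytes (most-significant first): BA 77 6A BB D6 45.
Big-endian: lowest address holds the most-significant byte.
So the memory order matches the most-significant-first order: BA 77 6A BB D6 45.

BA 77 6A BB D6 45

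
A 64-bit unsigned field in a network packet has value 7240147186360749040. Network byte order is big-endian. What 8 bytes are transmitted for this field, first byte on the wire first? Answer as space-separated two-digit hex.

7240147186360749040 in hexadecimal, padded to 64 bits, is 0x647A2B818C938BF0.
Split into bytes (most-significant first): 64 7A 2B 81 8C 93 8B F0.
Big-endian: lowest address holds the most-significant byte.
So the memory order matches the most-significant-first order: 64 7A 2B 81 8C 93 8B F0.

64 7A 2B 81 8C 93 8B F0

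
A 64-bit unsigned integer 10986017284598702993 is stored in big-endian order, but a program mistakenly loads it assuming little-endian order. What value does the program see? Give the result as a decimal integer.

10986017284598702993 in 64-bit hexadecimal is 0x98762C8390CEA391.
Stored big-endian, the bytes at ascending addresses are 98 76 2C 83 90 CE A3 91.
Read back as little-endian, the first byte is least significant, giving 0x91A3CE90832C7698.
0x91A3CE90832C7698 = 10494458676774729368.

10494458676774729368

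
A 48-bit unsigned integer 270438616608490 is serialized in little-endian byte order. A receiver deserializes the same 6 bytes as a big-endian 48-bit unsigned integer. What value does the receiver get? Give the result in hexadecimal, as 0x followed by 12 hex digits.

0xEA2EAD65F6F5

270438616608490 in 48-bit hexadecimal is 0xF5F665AD2EEA.
Stored little-endian, the bytes at ascending addresses are EA 2E AD 65 F6 F5.
Read back as big-endian, the last byte is least significant, giving 0xEA2EAD65F6F5.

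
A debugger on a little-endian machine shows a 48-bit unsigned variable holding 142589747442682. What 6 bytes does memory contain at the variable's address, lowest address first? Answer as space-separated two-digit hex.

FA B3 3E 43 AF 81

142589747442682 in hexadecimal, padded to 48 bits, is 0x81AF433EB3FA.
Split into bytes (most-significant first): 81 AF 43 3E B3 FA.
Little-endian: lowest address holds the least-significant byte.
So at ascending addresses the bytes are FA B3 3E 43 AF 81.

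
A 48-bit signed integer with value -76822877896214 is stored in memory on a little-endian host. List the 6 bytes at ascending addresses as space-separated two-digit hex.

EA 01 A7 47 21 BA

Two's complement of -76822877896214 in 48 bits: 76822877896214 = 0x45DEB858FE16; invert → 0xBA2147A701E9; add 1 → 0xBA2147A701EA.
Split into bytes (most-significant first): BA 21 47 A7 01 EA.
Little-endian stores the least-significant byte at the lowest address.
So at ascending addresses the bytes are EA 01 A7 47 21 BA.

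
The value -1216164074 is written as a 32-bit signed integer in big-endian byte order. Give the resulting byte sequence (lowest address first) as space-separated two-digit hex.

Two's complement of -1216164074 in 32 bits: 1216164074 = 0x487D30EA; invert → 0xB782CF15; add 1 → 0xB782CF16.
Split into bytes (most-significant first): B7 82 CF 16.
In big-endian order the high byte comes first in memory.
So the memory order matches the most-significant-first order: B7 82 CF 16.

B7 82 CF 16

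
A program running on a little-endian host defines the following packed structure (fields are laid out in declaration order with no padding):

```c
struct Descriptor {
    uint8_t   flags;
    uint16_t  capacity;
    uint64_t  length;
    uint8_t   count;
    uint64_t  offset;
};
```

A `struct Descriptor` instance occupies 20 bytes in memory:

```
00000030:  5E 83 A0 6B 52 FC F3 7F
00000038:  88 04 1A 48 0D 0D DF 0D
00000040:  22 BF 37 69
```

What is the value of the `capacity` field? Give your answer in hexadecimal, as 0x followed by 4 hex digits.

`capacity` follows `flags` (1 byte), so it starts at byte offset 1 and occupies 2 bytes.
Bytes at offsets 1..2: 83 A0.
In little-endian order the low byte comes first in memory.
Reassemble most-significant byte first: A0 83 → 0xA083.

0xA083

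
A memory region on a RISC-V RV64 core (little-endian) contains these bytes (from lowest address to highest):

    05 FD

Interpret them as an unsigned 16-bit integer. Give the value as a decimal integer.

64773

Little-endian: lowest address holds the least-significant byte.
Reassemble most-significant byte first: FD 05 → 0xFD05.
0xFD05 = 64773.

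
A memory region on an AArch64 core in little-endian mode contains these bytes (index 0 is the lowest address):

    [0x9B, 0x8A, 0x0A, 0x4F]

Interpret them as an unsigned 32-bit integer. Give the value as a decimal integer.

1326090907

In little-endian order the low byte comes first in memory.
Reassemble most-significant byte first: 4F 0A 8A 9B → 0x4F0A8A9B.
0x4F0A8A9B = 1326090907.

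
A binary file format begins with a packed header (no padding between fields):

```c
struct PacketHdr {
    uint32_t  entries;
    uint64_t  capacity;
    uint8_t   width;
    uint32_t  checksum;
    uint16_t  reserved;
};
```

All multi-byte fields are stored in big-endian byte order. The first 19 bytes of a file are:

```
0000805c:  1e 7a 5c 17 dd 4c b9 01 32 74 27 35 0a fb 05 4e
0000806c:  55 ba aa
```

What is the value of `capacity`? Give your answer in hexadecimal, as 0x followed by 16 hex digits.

0xDD4CB90132742735

`capacity` follows `entries` (4 bytes), so it starts at byte offset 4 and occupies 8 bytes.
Bytes at offsets 4..11: DD 4C B9 01 32 74 27 35.
In big-endian order the high byte comes first in memory.
The bytes are already most-significant first: 0xDD4CB90132742735.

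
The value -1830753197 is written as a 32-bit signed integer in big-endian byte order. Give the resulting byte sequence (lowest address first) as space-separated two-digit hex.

Two's complement of -1830753197 in 32 bits: 1830753197 = 0x6D1F13AD; invert → 0x92E0EC52; add 1 → 0x92E0EC53.
Split into bytes (most-significant first): 92 E0 EC 53.
In big-endian order the high byte comes first in memory.
So the memory order matches the most-significant-first order: 92 E0 EC 53.

92 E0 EC 53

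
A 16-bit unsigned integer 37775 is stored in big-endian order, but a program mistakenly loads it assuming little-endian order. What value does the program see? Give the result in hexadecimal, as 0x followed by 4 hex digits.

37775 in 16-bit hexadecimal is 0x938F.
Stored big-endian, the bytes at ascending addresses are 93 8F.
Read back as little-endian, the first byte is least significant, giving 0x8F93.

0x8F93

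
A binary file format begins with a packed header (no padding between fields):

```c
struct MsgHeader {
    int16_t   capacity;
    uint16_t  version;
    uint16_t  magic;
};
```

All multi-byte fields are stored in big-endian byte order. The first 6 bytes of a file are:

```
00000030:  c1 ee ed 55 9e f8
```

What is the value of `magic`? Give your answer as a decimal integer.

40696

`magic` follows `capacity` (2 B), `version` (2 B), so it starts at offset 2 + 2 = 4 and occupies 2 bytes.
Bytes at offsets 4..5: 9E F8.
Big-endian: lowest address holds the most-significant byte.
The bytes are already most-significant first: 0x9EF8.
0x9EF8 = 40696.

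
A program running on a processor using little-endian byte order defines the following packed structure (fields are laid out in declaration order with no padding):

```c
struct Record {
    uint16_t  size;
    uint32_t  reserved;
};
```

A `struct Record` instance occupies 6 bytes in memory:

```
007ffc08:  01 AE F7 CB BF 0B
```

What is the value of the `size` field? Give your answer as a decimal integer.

`size` is the first field, at byte offset 0, occupying 2 bytes.
Bytes at offsets 0..1: 01 AE.
Little-endian: lowest address holds the least-significant byte.
Reassemble most-significant byte first: AE 01 → 0xAE01.
0xAE01 = 44545.

44545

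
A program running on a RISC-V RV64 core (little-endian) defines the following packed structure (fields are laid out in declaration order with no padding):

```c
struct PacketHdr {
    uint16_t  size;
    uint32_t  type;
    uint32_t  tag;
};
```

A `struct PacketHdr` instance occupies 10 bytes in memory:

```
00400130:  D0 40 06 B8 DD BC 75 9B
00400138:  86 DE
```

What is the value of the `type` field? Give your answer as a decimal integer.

3168647174

`type` follows `size` (2 bytes), so it starts at byte offset 2 and occupies 4 bytes.
Bytes at offsets 2..5: 06 B8 DD BC.
In little-endian order the low byte comes first in memory.
Reassemble most-significant byte first: BC DD B8 06 → 0xBCDDB806.
0xBCDDB806 = 3168647174.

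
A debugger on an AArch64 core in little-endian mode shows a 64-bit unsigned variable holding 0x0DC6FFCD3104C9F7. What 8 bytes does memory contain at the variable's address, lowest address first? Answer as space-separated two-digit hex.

Split into bytes (most-significant first): 0D C6 FF CD 31 04 C9 F7.
Little-endian stores the least-significant byte at the lowest address.
So at ascending addresses the bytes are F7 C9 04 31 CD FF C6 0D.

F7 C9 04 31 CD FF C6 0D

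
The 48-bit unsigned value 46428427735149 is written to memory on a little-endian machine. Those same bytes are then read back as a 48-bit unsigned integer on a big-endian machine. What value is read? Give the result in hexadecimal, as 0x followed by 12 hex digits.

0x6D50F1F5392A

46428427735149 in 48-bit hexadecimal is 0x2A39F5F1506D.
Stored little-endian, the bytes at ascending addresses are 6D 50 F1 F5 39 2A.
Read back as big-endian, the last byte is least significant, giving 0x6D50F1F5392A.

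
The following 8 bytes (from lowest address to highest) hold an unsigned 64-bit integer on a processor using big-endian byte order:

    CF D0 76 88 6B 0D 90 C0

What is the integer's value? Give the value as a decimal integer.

14974599089290580160

Big-endian: lowest address holds the most-significant byte.
The bytes are already most-significant first: 0xCFD076886B0D90C0.
0xCFD076886B0D90C0 = 14974599089290580160.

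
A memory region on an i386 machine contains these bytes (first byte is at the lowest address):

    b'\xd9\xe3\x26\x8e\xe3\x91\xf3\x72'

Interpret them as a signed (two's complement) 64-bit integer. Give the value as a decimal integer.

8283124546192991193

Little-endian stores the least-significant byte at the lowest address.
Reassemble most-significant byte first: 72 F3 91 E3 8E 26 E3 D9 → 0x72F391E38E26E3D9.
0x72F391E38E26E3D9 = 8283124546192991193.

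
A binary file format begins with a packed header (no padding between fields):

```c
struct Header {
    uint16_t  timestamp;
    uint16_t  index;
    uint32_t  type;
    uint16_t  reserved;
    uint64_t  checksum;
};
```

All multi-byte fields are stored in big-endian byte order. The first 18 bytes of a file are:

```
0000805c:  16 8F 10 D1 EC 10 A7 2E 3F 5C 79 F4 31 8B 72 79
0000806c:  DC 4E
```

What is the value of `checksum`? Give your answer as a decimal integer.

8787703247897484366

`checksum` follows `timestamp` (2 B), `index` (2 B), `type` (4 B), `reserved` (2 B), so it starts at offset 2 + 2 + 4 + 2 = 10 and occupies 8 bytes.
Bytes at offsets 10..17: 79 F4 31 8B 72 79 DC 4E.
In big-endian order the high byte comes first in memory.
The bytes are already most-significant first: 0x79F4318B7279DC4E.
0x79F4318B7279DC4E = 8787703247897484366.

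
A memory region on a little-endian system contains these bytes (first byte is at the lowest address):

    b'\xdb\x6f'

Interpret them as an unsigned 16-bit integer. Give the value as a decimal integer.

Little-endian stores the least-significant byte at the lowest address.
Reassemble most-significant byte first: 6F DB → 0x6FDB.
0x6FDB = 28635.

28635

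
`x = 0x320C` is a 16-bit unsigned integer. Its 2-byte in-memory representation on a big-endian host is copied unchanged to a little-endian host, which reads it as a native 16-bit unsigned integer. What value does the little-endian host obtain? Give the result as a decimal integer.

Stored big-endian, the bytes at ascending addresses are 32 0C.
Read back as little-endian, the first byte is least significant, giving 0x0C32.
0x0C32 = 3122.

3122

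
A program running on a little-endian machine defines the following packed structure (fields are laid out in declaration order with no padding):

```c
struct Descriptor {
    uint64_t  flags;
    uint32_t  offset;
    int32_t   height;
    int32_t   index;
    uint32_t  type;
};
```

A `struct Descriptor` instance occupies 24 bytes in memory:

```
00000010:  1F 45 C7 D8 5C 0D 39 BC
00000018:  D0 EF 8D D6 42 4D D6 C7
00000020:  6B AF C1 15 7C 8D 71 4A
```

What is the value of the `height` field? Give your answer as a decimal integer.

-942256830

`height` follows `flags` (8 B), `offset` (4 B), so it starts at offset 8 + 4 = 12 and occupies 4 bytes.
Bytes at offsets 12..15: 42 4D D6 C7.
In little-endian order the low byte comes first in memory.
Reassemble most-significant byte first: C7 D6 4D 42 → 0xC7D64D42.
Top bit is set, so as a signed 32-bit value this is 0xC7D64D42 − 2^32 = -942256830.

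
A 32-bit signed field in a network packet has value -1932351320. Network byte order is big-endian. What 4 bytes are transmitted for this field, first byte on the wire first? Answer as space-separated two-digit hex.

Two's complement of -1932351320 in 32 bits: 1932351320 = 0x732D5758; invert → 0x8CD2A8A7; add 1 → 0x8CD2A8A8.
Split into bytes (most-significant first): 8C D2 A8 A8.
Big-endian: lowest address holds the most-significant byte.
So the memory order matches the most-significant-first order: 8C D2 A8 A8.

8C D2 A8 A8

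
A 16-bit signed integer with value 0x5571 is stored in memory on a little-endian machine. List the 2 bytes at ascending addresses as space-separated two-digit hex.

71 55

Split into bytes (most-significant first): 55 71.
In little-endian order the low byte comes first in memory.
So at ascending addresses the bytes are 71 55.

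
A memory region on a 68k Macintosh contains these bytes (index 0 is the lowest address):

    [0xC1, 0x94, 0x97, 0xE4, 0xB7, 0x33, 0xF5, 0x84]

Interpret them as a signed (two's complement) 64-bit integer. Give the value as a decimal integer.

Big-endian stores the most-significant byte at the lowest address.
The bytes are already most-significant first: 0xC19497E4B733F584.
Top bit is set, so as a signed 64-bit value this is 0xC19497E4B733F584 − 2^64 = -4497803119254309500.

-4497803119254309500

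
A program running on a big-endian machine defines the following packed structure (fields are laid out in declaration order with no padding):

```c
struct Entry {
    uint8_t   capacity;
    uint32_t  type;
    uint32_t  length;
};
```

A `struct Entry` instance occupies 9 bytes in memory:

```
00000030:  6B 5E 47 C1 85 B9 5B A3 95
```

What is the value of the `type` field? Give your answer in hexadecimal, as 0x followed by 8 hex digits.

0x5E47C185

`type` follows `capacity` (1 byte), so it starts at byte offset 1 and occupies 4 bytes.
Bytes at offsets 1..4: 5E 47 C1 85.
Big-endian stores the most-significant byte at the lowest address.
The bytes are already most-significant first: 0x5E47C185.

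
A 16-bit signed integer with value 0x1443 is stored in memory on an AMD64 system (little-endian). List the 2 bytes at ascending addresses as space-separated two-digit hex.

Split into bytes (most-significant first): 14 43.
Little-endian: lowest address holds the least-significant byte.
So at ascending addresses the bytes are 43 14.

43 14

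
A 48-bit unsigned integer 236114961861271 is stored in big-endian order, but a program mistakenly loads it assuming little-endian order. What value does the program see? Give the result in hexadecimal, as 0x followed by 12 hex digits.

236114961861271 in 48-bit hexadecimal is 0xD6BECC6D8A97.
Stored big-endian, the bytes at ascending addresses are D6 BE CC 6D 8A 97.
Read back as little-endian, the first byte is least significant, giving 0x978A6DCCBED6.

0x978A6DCCBED6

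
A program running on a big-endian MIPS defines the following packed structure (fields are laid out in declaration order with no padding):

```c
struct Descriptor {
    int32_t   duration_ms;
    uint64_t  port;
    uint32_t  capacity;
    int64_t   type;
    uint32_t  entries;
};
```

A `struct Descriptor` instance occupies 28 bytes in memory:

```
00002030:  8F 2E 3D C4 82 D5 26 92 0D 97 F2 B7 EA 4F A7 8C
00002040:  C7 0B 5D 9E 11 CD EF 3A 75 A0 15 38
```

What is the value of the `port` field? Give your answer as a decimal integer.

9427483803705143991

`port` follows `duration_ms` (4 bytes), so it starts at byte offset 4 and occupies 8 bytes.
Bytes at offsets 4..11: 82 D5 26 92 0D 97 F2 B7.
Big-endian: lowest address holds the most-significant byte.
The bytes are already most-significant first: 0x82D526920D97F2B7.
0x82D526920D97F2B7 = 9427483803705143991.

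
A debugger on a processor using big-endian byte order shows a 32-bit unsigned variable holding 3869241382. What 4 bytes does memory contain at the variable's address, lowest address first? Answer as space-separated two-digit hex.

E6 9F F0 26

3869241382 in hexadecimal, padded to 32 bits, is 0xE69FF026.
Split into bytes (most-significant first): E6 9F F0 26.
Big-endian: lowest address holds the most-significant byte.
So the memory order matches the most-significant-first order: E6 9F F0 26.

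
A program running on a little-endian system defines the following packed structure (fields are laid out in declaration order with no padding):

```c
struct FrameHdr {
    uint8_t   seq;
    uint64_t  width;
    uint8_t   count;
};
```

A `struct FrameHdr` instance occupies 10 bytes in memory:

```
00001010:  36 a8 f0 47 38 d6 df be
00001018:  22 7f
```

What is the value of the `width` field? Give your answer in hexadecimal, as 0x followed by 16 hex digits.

`width` follows `seq` (1 byte), so it starts at byte offset 1 and occupies 8 bytes.
Bytes at offsets 1..8: A8 F0 47 38 D6 DF BE 22.
Little-endian: lowest address holds the least-significant byte.
Reassemble most-significant byte first: 22 BE DF D6 38 47 F0 A8 → 0x22BEDFD63847F0A8.

0x22BEDFD63847F0A8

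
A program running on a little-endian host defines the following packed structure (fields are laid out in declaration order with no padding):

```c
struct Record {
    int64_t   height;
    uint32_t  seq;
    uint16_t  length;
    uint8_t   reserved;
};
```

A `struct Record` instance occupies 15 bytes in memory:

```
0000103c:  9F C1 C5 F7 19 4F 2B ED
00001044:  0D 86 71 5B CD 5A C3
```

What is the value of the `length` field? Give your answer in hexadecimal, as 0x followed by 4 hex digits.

0x5ACD

`length` follows `height` (8 B), `seq` (4 B), so it starts at offset 8 + 4 = 12 and occupies 2 bytes.
Bytes at offsets 12..13: CD 5A.
Little-endian: lowest address holds the least-significant byte.
Reassemble most-significant byte first: 5A CD → 0x5ACD.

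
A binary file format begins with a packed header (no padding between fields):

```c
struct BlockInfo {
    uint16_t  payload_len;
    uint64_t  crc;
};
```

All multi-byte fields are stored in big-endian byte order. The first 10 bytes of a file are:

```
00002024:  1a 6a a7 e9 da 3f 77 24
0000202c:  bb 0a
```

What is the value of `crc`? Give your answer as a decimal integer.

12099441840024238858

`crc` follows `payload_len` (2 bytes), so it starts at byte offset 2 and occupies 8 bytes.
Bytes at offsets 2..9: A7 E9 DA 3F 77 24 BB 0A.
In big-endian order the high byte comes first in memory.
The bytes are already most-significant first: 0xA7E9DA3F7724BB0A.
0xA7E9DA3F7724BB0A = 12099441840024238858.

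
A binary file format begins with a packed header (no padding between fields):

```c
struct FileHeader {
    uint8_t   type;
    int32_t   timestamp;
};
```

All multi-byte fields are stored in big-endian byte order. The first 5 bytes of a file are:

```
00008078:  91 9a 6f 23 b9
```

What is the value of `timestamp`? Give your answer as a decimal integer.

-1703992391

`timestamp` follows `type` (1 byte), so it starts at byte offset 1 and occupies 4 bytes.
Bytes at offsets 1..4: 9A 6F 23 B9.
In big-endian order the high byte comes first in memory.
The bytes are already most-significant first: 0x9A6F23B9.
Top bit is set, so as a signed 32-bit value this is 0x9A6F23B9 − 2^32 = -1703992391.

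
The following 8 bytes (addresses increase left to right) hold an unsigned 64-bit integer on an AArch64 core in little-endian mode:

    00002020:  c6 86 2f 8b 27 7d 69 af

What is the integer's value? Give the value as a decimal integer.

Little-endian: lowest address holds the least-significant byte.
Reassemble most-significant byte first: AF 69 7D 27 8B 2F 86 C6 → 0xAF697D278B2F86C6.
0xAF697D278B2F86C6 = 12639771437984351942.

12639771437984351942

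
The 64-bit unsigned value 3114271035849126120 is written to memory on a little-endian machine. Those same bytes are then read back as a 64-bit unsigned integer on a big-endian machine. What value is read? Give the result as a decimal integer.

3114271035849126120 in 64-bit hexadecimal is 0x2B381D01CA1330E8.
Stored little-endian, the bytes at ascending addresses are E8 30 13 CA 01 1D 38 2B.
Read back as big-endian, the last byte is least significant, giving 0xE83013CA011D382B.
0xE83013CA011D382B = 16730894374004406315.

16730894374004406315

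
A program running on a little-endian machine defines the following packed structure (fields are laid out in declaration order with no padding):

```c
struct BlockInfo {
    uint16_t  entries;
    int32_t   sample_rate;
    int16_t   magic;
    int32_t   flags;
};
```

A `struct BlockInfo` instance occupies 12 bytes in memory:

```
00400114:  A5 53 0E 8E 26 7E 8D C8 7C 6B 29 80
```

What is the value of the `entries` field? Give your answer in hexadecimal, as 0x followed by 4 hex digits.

0x53A5

`entries` is the first field, at byte offset 0, occupying 2 bytes.
Bytes at offsets 0..1: A5 53.
In little-endian order the low byte comes first in memory.
Reassemble most-significant byte first: 53 A5 → 0x53A5.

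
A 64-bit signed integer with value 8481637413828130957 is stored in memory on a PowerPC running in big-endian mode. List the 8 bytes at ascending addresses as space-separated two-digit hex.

8481637413828130957 in hexadecimal, padded to 64 bits, is 0x75B4D44A4CE3788D.
Split into bytes (most-significant first): 75 B4 D4 4A 4C E3 78 8D.
Big-endian stores the most-significant byte at the lowest address.
So the memory order matches the most-significant-first order: 75 B4 D4 4A 4C E3 78 8D.

75 B4 D4 4A 4C E3 78 8D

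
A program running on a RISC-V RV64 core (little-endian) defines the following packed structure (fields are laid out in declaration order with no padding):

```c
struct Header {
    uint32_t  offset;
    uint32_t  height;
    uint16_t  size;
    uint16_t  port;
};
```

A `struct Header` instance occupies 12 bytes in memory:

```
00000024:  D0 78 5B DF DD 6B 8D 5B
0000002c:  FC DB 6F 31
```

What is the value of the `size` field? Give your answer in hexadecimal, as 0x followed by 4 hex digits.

`size` follows `offset` (4 B), `height` (4 B), so it starts at offset 4 + 4 = 8 and occupies 2 bytes.
Bytes at offsets 8..9: FC DB.
In little-endian order the low byte comes first in memory.
Reassemble most-significant byte first: DB FC → 0xDBFC.

0xDBFC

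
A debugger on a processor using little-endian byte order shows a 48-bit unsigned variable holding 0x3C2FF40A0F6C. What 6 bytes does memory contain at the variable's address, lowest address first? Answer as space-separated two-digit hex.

6C 0F 0A F4 2F 3C

Split into bytes (most-significant first): 3C 2F F4 0A 0F 6C.
In little-endian order the low byte comes first in memory.
So at ascending addresses the bytes are 6C 0F 0A F4 2F 3C.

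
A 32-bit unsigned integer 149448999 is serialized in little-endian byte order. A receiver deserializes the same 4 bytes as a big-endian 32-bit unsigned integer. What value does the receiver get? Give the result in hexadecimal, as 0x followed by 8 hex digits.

149448999 in 32-bit hexadecimal is 0x08E86927.
Stored little-endian, the bytes at ascending addresses are 27 69 E8 08.
Read back as big-endian, the last byte is least significant, giving 0x2769E808.

0x2769E808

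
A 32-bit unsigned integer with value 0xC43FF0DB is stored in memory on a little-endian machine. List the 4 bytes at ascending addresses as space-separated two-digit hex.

Split into bytes (most-significant first): C4 3F F0 DB.
Little-endian: lowest address holds the least-significant byte.
So at ascending addresses the bytes are DB F0 3F C4.

DB F0 3F C4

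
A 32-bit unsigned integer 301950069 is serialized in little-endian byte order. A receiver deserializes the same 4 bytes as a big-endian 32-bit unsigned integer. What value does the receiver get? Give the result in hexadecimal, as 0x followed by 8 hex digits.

301950069 in 32-bit hexadecimal is 0x11FF6475.
Stored little-endian, the bytes at ascending addresses are 75 64 FF 11.
Read back as big-endian, the last byte is least significant, giving 0x7564FF11.

0x7564FF11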